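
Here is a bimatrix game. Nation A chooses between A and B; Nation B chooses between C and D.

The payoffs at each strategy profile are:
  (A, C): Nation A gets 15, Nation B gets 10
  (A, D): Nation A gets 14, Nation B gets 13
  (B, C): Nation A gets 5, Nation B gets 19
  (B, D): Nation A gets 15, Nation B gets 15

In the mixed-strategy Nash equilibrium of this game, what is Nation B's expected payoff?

97/7

First find p, the probability Nation A plays A, from Nation B's indifference between C and D: 10p + 19(1−p) = 13p + 15(1−p), giving p = 4/7.
Since Nation B is indifferent in equilibrium, Nation B's expected payoff equals the payoff from either column against (4/7, 3/7). Using C: 10(4/7) + 19(3/7) = 97/7.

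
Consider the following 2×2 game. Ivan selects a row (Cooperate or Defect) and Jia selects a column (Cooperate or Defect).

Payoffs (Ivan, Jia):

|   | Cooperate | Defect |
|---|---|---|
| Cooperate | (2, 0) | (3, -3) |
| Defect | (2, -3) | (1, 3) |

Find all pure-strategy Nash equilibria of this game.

(Cooperate, Cooperate)

(Cooperate, Cooperate): Ivan gets 2 ≥ 2 from Defect, and Jia gets 0 ≥ -3 from Defect — Nash equilibrium.
(Cooperate, Defect): Jia prefers Cooperate (0 > -3) — not an equilibrium.
(Defect, Cooperate): Jia prefers Defect (3 > -3) — not an equilibrium.
(Defect, Defect): Ivan prefers Cooperate (3 > 1) — not an equilibrium.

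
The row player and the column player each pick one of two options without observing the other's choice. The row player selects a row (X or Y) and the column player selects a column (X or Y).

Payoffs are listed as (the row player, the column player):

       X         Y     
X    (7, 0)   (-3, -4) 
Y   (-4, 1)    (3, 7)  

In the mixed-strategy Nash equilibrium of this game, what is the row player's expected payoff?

First find y, the probability the column player plays X, from the row player's indifference between X and Y: 7y − 3(1−y) = −4y + 3(1−y), giving y = 6/17.
Since the row player is indifferent in equilibrium, the row player's expected payoff equals the payoff from either row against (6/17, 11/17). Using X: 7(6/17) − 3(11/17) = 9/17.

9/17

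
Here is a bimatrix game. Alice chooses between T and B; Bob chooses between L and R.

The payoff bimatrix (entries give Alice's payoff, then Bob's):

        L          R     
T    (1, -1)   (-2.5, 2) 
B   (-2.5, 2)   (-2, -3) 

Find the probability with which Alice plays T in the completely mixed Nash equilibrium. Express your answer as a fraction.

Let x be the probability that Alice plays T. In a completely mixed equilibrium, Bob must be indifferent between L and R.
Bob's expected payoff from L is −x + 2(1−x); from R it is 2x − 3(1−x).
Setting these equal: −3x + 2 = 5x − 3, so x = 5/8.

5/8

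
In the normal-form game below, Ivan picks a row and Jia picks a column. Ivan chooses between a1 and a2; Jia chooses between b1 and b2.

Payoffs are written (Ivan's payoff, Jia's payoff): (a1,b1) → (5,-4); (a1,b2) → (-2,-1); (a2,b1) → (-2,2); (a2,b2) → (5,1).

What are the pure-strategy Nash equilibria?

none

(a1, b1): Jia prefers b2 (-1 > -4) — not an equilibrium.
(a1, b2): Ivan prefers a2 (5 > -2) — not an equilibrium.
(a2, b1): Ivan prefers a1 (5 > -2) — not an equilibrium.
(a2, b2): Jia prefers b1 (2 > 1) — not an equilibrium.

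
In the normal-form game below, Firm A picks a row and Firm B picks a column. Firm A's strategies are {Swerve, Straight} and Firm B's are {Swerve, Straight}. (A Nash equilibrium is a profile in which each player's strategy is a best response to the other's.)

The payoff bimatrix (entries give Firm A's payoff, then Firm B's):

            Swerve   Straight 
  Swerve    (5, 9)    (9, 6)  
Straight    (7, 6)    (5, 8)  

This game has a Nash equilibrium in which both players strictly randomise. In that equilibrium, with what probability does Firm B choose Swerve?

2/3

Let y be the probability that Firm B plays Swerve. In a completely mixed equilibrium, Firm A must be indifferent between Swerve and Straight.
Firm A's expected payoff from Swerve is 5y + 9(1−y); from Straight it is 7y + 5(1−y).
Setting these equal: −4y + 9 = 2y + 5, so y = 2/3.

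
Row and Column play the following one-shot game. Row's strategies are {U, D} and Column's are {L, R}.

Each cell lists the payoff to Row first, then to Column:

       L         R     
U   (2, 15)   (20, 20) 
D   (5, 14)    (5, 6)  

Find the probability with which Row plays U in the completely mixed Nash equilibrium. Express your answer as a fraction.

Let p be the probability that Row plays U. In a completely mixed equilibrium, Column must be indifferent between L and R.
Column's expected payoff from L is 15p + 14(1−p); from R it is 20p + 6(1−p).
Setting these equal: p + 14 = 14p + 6, so p = 8/13.

8/13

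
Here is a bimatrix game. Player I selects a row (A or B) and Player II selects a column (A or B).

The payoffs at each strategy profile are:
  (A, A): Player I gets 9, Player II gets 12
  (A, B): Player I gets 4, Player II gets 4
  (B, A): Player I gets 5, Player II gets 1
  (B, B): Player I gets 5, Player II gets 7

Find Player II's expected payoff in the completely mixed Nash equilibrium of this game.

First find x, the probability Player I plays A, from Player II's indifference between A and B: 12x + (1−x) = 4x + 7(1−x), giving x = 3/7.
Since Player II is indifferent in equilibrium, Player II's expected payoff equals the payoff from either column against (3/7, 4/7). Using A: 12(3/7) + (4/7) = 40/7.

40/7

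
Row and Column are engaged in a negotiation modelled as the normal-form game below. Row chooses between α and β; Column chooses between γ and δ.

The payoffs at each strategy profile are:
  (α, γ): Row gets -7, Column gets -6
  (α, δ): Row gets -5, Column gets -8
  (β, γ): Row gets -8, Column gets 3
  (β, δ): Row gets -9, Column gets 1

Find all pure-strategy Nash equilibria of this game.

(α, γ)

(α, γ): Row gets -7 ≥ -8 from β, and Column gets -6 ≥ -8 from δ — Nash equilibrium.
(α, δ): Column prefers γ (-6 > -8) — not an equilibrium.
(β, γ): Row prefers α (-7 > -8) — not an equilibrium.
(β, δ): Row prefers α (-5 > -9); Column prefers γ (3 > 1) — not an equilibrium.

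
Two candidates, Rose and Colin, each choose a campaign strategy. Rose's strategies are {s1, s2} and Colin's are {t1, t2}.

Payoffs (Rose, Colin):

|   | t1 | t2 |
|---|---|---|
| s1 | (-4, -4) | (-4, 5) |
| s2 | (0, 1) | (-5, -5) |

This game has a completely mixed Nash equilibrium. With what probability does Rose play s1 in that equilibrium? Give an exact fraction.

2/5

Let x be the probability that Rose plays s1. In a completely mixed equilibrium, Colin must be indifferent between t1 and t2.
Colin's expected payoff from t1 is −4x + (1−x); from t2 it is 5x − 5(1−x).
Setting these equal: −5x + 1 = 10x − 5, so x = 2/5.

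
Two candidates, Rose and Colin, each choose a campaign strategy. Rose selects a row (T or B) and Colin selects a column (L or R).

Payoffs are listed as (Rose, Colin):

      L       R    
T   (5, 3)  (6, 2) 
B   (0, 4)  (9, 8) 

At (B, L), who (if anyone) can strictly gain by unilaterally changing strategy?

Rose at (B, L) earns 0; deviating to T yields 5 — a strict improvement.
Colin earns 4; deviating to R yields 8 — a strict improvement.
Both Rose and Colin have strictly profitable deviations.

Both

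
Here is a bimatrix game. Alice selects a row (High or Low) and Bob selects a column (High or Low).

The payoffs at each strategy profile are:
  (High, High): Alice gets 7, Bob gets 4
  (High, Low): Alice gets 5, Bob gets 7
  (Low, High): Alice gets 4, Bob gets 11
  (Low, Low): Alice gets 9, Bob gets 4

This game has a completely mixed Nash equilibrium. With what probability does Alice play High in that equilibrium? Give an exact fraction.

7/10

Let p be the probability that Alice plays High. In a completely mixed equilibrium, Bob must be indifferent between High and Low.
Bob's expected payoff from High is 4p + 11(1−p); from Low it is 7p + 4(1−p).
Setting these equal: −7p + 11 = 3p + 4, so p = 7/10.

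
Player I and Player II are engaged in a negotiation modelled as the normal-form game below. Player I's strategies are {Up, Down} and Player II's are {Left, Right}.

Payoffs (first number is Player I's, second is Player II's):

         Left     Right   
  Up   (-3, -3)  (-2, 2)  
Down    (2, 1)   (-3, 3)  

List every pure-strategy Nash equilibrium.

(Up, Left): Player I prefers Down (2 > -3); Player II prefers Right (2 > -3) — not an equilibrium.
(Up, Right): Player I gets -2 ≥ -3 from Down, and Player II gets 2 ≥ -3 from Left — Nash equilibrium.
(Down, Left): Player II prefers Right (3 > 1) — not an equilibrium.
(Down, Right): Player I prefers Up (-2 > -3) — not an equilibrium.

(Up, Right)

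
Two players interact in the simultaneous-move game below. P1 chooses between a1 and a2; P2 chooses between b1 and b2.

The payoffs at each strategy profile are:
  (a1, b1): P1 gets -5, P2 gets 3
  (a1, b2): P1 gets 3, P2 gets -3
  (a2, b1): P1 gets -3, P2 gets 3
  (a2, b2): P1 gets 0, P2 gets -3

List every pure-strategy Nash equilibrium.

(a2, b1)

(a1, b1): P1 prefers a2 (-3 > -5) — not an equilibrium.
(a1, b2): P2 prefers b1 (3 > -3) — not an equilibrium.
(a2, b1): P1 gets -3 ≥ -5 from a1, and P2 gets 3 ≥ -3 from b2 — Nash equilibrium.
(a2, b2): P1 prefers a1 (3 > 0); P2 prefers b1 (3 > -3) — not an equilibrium.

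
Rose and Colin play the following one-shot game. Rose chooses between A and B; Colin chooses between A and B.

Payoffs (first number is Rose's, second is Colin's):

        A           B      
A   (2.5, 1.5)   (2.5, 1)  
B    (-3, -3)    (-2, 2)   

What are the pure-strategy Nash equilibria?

(A, A): Rose gets 2.5 ≥ -3 from B, and Colin gets 1.5 ≥ 1 from B — Nash equilibrium.
(A, B): Colin prefers A (1.5 > 1) — not an equilibrium.
(B, A): Rose prefers A (2.5 > -3); Colin prefers B (2 > -3) — not an equilibrium.
(B, B): Rose prefers A (2.5 > -2) — not an equilibrium.

(A, A)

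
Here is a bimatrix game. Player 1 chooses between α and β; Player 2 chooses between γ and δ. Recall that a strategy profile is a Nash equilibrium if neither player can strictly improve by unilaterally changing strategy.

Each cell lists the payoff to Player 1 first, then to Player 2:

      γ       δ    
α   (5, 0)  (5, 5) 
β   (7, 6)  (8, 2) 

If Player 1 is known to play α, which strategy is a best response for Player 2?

δ

Against α, Player 2 earns 0 from γ and 5 from δ.
So δ is the best response.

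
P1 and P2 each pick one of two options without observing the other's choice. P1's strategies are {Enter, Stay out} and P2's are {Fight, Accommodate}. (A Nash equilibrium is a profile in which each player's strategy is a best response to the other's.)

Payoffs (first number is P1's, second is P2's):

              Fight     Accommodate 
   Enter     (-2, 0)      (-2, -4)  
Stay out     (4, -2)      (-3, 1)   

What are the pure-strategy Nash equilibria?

none

(Enter, Fight): P1 prefers Stay out (4 > -2) — not an equilibrium.
(Enter, Accommodate): P2 prefers Fight (0 > -4) — not an equilibrium.
(Stay out, Fight): P2 prefers Accommodate (1 > -2) — not an equilibrium.
(Stay out, Accommodate): P1 prefers Enter (-2 > -3) — not an equilibrium.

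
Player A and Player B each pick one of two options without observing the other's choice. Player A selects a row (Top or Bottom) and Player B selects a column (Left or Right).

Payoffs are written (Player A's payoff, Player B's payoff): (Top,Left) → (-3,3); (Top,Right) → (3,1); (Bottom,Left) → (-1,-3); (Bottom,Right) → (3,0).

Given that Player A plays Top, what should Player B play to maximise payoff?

Against Top, Player B earns 3 from Left and 1 from Right.
So Left is the best response.

Left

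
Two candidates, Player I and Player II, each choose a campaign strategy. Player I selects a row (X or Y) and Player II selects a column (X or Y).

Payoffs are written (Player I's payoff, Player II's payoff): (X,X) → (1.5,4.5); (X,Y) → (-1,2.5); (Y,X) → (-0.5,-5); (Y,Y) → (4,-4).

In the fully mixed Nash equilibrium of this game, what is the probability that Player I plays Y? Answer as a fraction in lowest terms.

Let p be the probability that Player I plays X. In a completely mixed equilibrium, Player II must be indifferent between X and Y.
Player II's expected payoff from X is 4.5p − 5(1−p); from Y it is 2.5p − 4(1−p).
Setting these equal: 9.5p − 5 = 6.5p − 4, so p = 1/3.
Therefore Player I plays Y with probability 1 − 1/3 = 2/3.

2/3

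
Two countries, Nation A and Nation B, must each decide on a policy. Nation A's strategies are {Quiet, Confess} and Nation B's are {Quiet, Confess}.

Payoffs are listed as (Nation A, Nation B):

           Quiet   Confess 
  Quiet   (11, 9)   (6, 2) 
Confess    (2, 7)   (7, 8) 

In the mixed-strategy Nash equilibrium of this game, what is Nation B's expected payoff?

First find p, the probability Nation A plays Quiet, from Nation B's indifference between Quiet and Confess: 9p + 7(1−p) = 2p + 8(1−p), giving p = 1/8.
Since Nation B is indifferent in equilibrium, Nation B's expected payoff equals the payoff from either column against (1/8, 7/8). Using Quiet: 9(1/8) + 7(7/8) = 29/4.

29/4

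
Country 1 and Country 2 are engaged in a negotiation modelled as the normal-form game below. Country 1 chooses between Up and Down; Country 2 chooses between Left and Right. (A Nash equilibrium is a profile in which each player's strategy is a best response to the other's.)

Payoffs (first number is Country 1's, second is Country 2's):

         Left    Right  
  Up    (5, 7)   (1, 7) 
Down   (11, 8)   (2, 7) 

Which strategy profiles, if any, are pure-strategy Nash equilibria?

(Up, Left): Country 1 prefers Down (11 > 5) — not an equilibrium.
(Up, Right): Country 1 prefers Down (2 > 1) — not an equilibrium.
(Down, Left): Country 1 gets 11 ≥ 5 from Up, and Country 2 gets 8 ≥ 7 from Right — Nash equilibrium.
(Down, Right): Country 2 prefers Left (8 > 7) — not an equilibrium.

(Down, Left)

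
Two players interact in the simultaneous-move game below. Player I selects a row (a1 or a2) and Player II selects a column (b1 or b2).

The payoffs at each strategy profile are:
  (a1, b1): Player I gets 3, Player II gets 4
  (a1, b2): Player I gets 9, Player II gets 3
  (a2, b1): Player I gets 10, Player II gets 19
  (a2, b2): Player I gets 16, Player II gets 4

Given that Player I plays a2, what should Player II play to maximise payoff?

b1

Against a2, Player II earns 19 from b1 and 4 from b2.
So b1 is the best response.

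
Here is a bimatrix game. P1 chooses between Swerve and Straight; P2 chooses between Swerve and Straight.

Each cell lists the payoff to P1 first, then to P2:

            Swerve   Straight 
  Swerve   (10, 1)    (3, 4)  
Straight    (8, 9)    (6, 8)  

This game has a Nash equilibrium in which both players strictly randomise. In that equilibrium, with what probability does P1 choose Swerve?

1/4

Let p be the probability that P1 plays Swerve. In a completely mixed equilibrium, P2 must be indifferent between Swerve and Straight.
P2's expected payoff from Swerve is p + 9(1−p); from Straight it is 4p + 8(1−p).
Setting these equal: −8p + 9 = −4p + 8, so p = 1/4.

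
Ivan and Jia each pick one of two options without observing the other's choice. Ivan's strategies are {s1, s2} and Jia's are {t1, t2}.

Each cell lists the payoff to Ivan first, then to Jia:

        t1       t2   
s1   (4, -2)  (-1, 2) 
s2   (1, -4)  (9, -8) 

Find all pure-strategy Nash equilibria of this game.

none

(s1, t1): Jia prefers t2 (2 > -2) — not an equilibrium.
(s1, t2): Ivan prefers s2 (9 > -1) — not an equilibrium.
(s2, t1): Ivan prefers s1 (4 > 1) — not an equilibrium.
(s2, t2): Jia prefers t1 (-4 > -8) — not an equilibrium.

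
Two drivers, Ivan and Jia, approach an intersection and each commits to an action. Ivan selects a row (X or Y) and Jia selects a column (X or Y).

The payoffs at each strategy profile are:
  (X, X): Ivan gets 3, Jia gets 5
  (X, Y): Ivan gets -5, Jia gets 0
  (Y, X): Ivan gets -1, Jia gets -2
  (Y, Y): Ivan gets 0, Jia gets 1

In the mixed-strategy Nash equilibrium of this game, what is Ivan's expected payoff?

-5/9

First find y, the probability Jia plays X, from Ivan's indifference between X and Y: 3y − 5(1−y) = −y, giving y = 5/9.
Since Ivan is indifferent in equilibrium, Ivan's expected payoff equals the payoff from either row against (5/9, 4/9). Using X: 3(5/9) − 5(4/9) = -5/9.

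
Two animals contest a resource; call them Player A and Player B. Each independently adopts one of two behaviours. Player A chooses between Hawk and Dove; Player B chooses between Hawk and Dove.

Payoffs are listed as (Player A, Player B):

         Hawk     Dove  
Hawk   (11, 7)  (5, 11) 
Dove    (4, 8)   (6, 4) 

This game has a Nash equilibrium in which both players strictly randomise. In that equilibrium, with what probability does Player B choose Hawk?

Let y be the probability that Player B plays Hawk. In a completely mixed equilibrium, Player A must be indifferent between Hawk and Dove.
Player A's expected payoff from Hawk is 11y + 5(1−y); from Dove it is 4y + 6(1−y).
Setting these equal: 6y + 5 = −2y + 6, so y = 1/8.

1/8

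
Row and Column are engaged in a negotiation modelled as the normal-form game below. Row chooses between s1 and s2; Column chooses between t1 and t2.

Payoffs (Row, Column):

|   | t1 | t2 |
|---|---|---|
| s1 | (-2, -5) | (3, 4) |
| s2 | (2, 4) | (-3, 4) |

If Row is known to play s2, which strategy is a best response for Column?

either — both t1 and t2 are best responses

Against s2, Column earns 4 from t1 and 4 from t2.
So either strategy is a best response.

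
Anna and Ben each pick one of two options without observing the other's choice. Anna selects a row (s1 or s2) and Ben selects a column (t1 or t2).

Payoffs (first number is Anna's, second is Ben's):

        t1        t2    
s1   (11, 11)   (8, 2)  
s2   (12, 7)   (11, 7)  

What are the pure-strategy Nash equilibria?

(s2, t1) and (s2, t2)

(s1, t1): Anna prefers s2 (12 > 11) — not an equilibrium.
(s1, t2): Anna prefers s2 (11 > 8); Ben prefers t1 (11 > 2) — not an equilibrium.
(s2, t1): Anna gets 12 ≥ 11 from s1, and Ben gets 7 ≥ 7 from t2 — Nash equilibrium.
(s2, t2): Anna gets 11 ≥ 8 from s1, and Ben gets 7 ≥ 7 from t1 — Nash equilibrium.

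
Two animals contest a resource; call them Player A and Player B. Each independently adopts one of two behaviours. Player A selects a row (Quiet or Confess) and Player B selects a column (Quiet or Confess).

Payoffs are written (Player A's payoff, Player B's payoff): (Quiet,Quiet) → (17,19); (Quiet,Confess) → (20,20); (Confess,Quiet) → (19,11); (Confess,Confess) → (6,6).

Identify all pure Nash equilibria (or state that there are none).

(Quiet, Quiet): Player A prefers Confess (19 > 17); Player B prefers Confess (20 > 19) — not an equilibrium.
(Quiet, Confess): Player A gets 20 ≥ 6 from Confess, and Player B gets 20 ≥ 19 from Quiet — Nash equilibrium.
(Confess, Quiet): Player A gets 19 ≥ 17 from Quiet, and Player B gets 11 ≥ 6 from Confess — Nash equilibrium.
(Confess, Confess): Player A prefers Quiet (20 > 6); Player B prefers Quiet (11 > 6) — not an equilibrium.

(Quiet, Confess) and (Confess, Quiet)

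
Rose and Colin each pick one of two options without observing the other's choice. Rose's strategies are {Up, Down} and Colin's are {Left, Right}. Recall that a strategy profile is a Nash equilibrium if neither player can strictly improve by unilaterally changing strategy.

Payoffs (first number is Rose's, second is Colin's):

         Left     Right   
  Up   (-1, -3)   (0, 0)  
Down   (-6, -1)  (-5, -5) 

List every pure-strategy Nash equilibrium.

(Up, Right)

(Up, Left): Colin prefers Right (0 > -3) — not an equilibrium.
(Up, Right): Rose gets 0 ≥ -5 from Down, and Colin gets 0 ≥ -3 from Left — Nash equilibrium.
(Down, Left): Rose prefers Up (-1 > -6) — not an equilibrium.
(Down, Right): Rose prefers Up (0 > -5); Colin prefers Left (-1 > -5) — not an equilibrium.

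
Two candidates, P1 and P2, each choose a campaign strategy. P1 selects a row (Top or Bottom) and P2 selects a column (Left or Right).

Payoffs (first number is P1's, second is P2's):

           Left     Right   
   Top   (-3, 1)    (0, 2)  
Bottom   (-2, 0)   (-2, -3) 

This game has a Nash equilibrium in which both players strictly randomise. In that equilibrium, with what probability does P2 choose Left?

Let q be the probability that P2 plays Left. In a completely mixed equilibrium, P1 must be indifferent between Top and Bottom.
P1's expected payoff from Top is −3q; from Bottom it is −2q − 2(1−q).
Setting these equal: −3q = -2, so q = 2/3.

2/3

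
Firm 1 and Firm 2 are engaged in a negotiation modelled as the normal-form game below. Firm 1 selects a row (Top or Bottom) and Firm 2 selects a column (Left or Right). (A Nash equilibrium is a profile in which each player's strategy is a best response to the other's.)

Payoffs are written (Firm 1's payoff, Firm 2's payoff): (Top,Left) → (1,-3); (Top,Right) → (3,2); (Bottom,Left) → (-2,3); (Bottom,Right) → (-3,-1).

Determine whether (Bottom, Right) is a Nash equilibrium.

At (Bottom, Right), Firm 1 earns -3; switching to Top would give 3, so Firm 1 would deviate.
Firm 2 earns -1; switching to Left would give 3, so Firm 2 would deviate.
Since at least one player can profitably deviate, this is not a Nash equilibrium.

No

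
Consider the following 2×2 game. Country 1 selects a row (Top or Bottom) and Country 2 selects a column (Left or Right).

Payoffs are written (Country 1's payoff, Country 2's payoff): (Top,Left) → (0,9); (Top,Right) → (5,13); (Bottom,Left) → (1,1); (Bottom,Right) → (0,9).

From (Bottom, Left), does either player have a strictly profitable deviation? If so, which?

Country 1 at (Bottom, Left) earns 1; deviating to Top yields 0 — not better.
Country 2 earns 1; deviating to Right yields 9 — a strict improvement.
Only Country 2 has a strictly profitable deviation.

Country 2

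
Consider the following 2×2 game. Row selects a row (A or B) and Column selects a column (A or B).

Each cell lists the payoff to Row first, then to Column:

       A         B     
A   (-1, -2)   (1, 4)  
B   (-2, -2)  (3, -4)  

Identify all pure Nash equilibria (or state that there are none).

none

(A, A): Column prefers B (4 > -2) — not an equilibrium.
(A, B): Row prefers B (3 > 1) — not an equilibrium.
(B, A): Row prefers A (-1 > -2) — not an equilibrium.
(B, B): Column prefers A (-2 > -4) — not an equilibrium.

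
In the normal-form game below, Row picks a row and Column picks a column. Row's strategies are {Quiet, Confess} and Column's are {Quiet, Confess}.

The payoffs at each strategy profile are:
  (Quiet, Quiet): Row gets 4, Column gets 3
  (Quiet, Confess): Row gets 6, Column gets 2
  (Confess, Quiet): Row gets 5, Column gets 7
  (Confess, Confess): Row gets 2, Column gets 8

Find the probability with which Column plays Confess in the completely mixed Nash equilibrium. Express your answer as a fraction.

Let c be the probability that Column plays Quiet. In a completely mixed equilibrium, Row must be indifferent between Quiet and Confess.
Row's expected payoff from Quiet is 4c + 6(1−c); from Confess it is 5c + 2(1−c).
Setting these equal: −2c + 6 = 3c + 2, so c = 4/5.
Therefore Column plays Confess with probability 1 − 4/5 = 1/5.

1/5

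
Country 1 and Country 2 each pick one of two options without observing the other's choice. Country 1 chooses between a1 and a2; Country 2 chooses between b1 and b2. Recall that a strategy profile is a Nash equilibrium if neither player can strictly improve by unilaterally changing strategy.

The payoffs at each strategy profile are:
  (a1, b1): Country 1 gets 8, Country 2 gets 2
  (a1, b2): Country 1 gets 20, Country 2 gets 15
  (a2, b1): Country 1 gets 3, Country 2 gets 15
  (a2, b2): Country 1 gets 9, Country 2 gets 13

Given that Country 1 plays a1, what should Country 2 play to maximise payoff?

b2

Against a1, Country 2 earns 2 from b1 and 15 from b2.
So b2 is the best response.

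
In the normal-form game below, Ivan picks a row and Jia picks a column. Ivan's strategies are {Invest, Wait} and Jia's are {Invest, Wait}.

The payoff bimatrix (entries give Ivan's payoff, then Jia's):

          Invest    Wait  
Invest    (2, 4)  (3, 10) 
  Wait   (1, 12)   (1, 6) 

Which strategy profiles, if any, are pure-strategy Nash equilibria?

(Invest, Invest): Jia prefers Wait (10 > 4) — not an equilibrium.
(Invest, Wait): Ivan gets 3 ≥ 1 from Wait, and Jia gets 10 ≥ 4 from Invest — Nash equilibrium.
(Wait, Invest): Ivan prefers Invest (2 > 1) — not an equilibrium.
(Wait, Wait): Ivan prefers Invest (3 > 1); Jia prefers Invest (12 > 6) — not an equilibrium.

(Invest, Wait)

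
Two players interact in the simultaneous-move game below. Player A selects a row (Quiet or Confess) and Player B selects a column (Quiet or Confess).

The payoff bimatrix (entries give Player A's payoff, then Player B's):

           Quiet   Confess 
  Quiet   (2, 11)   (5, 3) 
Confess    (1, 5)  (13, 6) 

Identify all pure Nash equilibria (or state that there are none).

(Quiet, Quiet): Player A gets 2 ≥ 1 from Confess, and Player B gets 11 ≥ 3 from Confess — Nash equilibrium.
(Quiet, Confess): Player A prefers Confess (13 > 5); Player B prefers Quiet (11 > 3) — not an equilibrium.
(Confess, Quiet): Player A prefers Quiet (2 > 1); Player B prefers Confess (6 > 5) — not an equilibrium.
(Confess, Confess): Player A gets 13 ≥ 5 from Quiet, and Player B gets 6 ≥ 5 from Quiet — Nash equilibrium.

(Quiet, Quiet) and (Confess, Confess)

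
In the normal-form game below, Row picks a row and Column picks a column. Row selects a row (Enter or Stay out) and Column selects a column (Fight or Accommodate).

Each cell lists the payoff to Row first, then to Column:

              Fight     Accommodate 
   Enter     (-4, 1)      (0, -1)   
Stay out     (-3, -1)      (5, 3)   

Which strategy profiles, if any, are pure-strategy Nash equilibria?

(Enter, Fight): Row prefers Stay out (-3 > -4) — not an equilibrium.
(Enter, Accommodate): Row prefers Stay out (5 > 0); Column prefers Fight (1 > -1) — not an equilibrium.
(Stay out, Fight): Column prefers Accommodate (3 > -1) — not an equilibrium.
(Stay out, Accommodate): Row gets 5 ≥ 0 from Enter, and Column gets 3 ≥ -1 from Fight — Nash equilibrium.

(Stay out, Accommodate)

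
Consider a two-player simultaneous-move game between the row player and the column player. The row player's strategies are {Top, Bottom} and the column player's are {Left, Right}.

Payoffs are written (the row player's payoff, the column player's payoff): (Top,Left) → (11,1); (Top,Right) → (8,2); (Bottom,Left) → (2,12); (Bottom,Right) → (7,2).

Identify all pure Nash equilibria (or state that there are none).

(Top, Right)

(Top, Left): the column player prefers Right (2 > 1) — not an equilibrium.
(Top, Right): the row player gets 8 ≥ 7 from Bottom, and the column player gets 2 ≥ 1 from Left — Nash equilibrium.
(Bottom, Left): the row player prefers Top (11 > 2) — not an equilibrium.
(Bottom, Right): the row player prefers Top (8 > 7); the column player prefers Left (12 > 2) — not an equilibrium.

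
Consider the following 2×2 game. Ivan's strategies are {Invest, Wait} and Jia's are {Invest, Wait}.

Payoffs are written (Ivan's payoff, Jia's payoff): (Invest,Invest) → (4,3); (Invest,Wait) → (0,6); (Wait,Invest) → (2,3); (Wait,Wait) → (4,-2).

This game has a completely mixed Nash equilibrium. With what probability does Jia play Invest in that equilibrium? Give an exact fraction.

Let q be the probability that Jia plays Invest. In a completely mixed equilibrium, Ivan must be indifferent between Invest and Wait.
Ivan's expected payoff from Invest is 4q; from Wait it is 2q + 4(1−q).
Setting these equal: 4q = −2q + 4, so q = 2/3.

2/3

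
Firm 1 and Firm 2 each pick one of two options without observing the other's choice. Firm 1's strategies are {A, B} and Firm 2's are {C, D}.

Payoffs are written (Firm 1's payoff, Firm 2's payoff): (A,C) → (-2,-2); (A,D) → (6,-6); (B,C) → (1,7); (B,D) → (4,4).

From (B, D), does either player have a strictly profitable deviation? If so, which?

Firm 1 at (B, D) earns 4; deviating to A yields 6 — a strict improvement.
Firm 2 earns 4; deviating to C yields 7 — a strict improvement.
Both Firm 1 and Firm 2 have strictly profitable deviations.

Both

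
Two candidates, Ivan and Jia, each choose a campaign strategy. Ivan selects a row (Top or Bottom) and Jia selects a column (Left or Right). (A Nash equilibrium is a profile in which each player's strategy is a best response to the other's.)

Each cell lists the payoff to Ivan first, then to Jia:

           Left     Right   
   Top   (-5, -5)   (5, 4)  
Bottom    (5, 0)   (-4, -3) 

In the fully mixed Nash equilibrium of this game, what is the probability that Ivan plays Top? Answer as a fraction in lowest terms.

Let x be the probability that Ivan plays Top. In a completely mixed equilibrium, Jia must be indifferent between Left and Right.
Jia's expected payoff from Left is −5x; from Right it is 4x − 3(1−x).
Setting these equal: −5x = 7x − 3, so x = 1/4.

1/4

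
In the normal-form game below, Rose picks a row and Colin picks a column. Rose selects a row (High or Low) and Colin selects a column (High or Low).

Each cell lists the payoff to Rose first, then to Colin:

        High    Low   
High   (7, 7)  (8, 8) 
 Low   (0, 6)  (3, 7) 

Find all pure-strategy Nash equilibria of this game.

(High, Low)

(High, High): Colin prefers Low (8 > 7) — not an equilibrium.
(High, Low): Rose gets 8 ≥ 3 from Low, and Colin gets 8 ≥ 7 from High — Nash equilibrium.
(Low, High): Rose prefers High (7 > 0); Colin prefers Low (7 > 6) — not an equilibrium.
(Low, Low): Rose prefers High (8 > 3) — not an equilibrium.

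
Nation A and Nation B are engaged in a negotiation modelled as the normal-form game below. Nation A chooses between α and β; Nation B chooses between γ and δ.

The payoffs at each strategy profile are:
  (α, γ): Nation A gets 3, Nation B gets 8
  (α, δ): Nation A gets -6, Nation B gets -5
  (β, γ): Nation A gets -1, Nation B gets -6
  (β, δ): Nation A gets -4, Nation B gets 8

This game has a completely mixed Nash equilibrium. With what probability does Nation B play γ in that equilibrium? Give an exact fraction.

Let q be the probability that Nation B plays γ. In a completely mixed equilibrium, Nation A must be indifferent between α and β.
Nation A's expected payoff from α is 3q − 6(1−q); from β it is −q − 4(1−q).
Setting these equal: 9q − 6 = 3q − 4, so q = 1/3.

1/3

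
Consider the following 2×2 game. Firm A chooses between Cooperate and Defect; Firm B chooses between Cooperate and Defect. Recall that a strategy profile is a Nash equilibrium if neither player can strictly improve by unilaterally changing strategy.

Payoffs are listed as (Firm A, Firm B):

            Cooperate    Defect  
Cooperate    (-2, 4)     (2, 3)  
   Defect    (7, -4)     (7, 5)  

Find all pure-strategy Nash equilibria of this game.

(Cooperate, Cooperate): Firm A prefers Defect (7 > -2) — not an equilibrium.
(Cooperate, Defect): Firm A prefers Defect (7 > 2); Firm B prefers Cooperate (4 > 3) — not an equilibrium.
(Defect, Cooperate): Firm B prefers Defect (5 > -4) — not an equilibrium.
(Defect, Defect): Firm A gets 7 ≥ 2 from Cooperate, and Firm B gets 5 ≥ -4 from Cooperate — Nash equilibrium.

(Defect, Defect)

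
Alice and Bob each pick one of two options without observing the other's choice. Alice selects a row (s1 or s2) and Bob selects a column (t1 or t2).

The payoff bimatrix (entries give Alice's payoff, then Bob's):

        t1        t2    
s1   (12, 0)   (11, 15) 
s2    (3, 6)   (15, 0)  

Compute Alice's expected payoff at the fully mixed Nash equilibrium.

First find q, the probability Bob plays t1, from Alice's indifference between s1 and s2: 12q + 11(1−q) = 3q + 15(1−q), giving q = 4/13.
Since Alice is indifferent in equilibrium, Alice's expected payoff equals the payoff from either row against (4/13, 9/13). Using s1: 12(4/13) + 11(9/13) = 147/13.

147/13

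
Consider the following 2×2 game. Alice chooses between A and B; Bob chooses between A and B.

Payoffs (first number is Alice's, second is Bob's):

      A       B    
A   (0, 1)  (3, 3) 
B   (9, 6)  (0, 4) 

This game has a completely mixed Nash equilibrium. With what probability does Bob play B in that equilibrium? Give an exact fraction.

3/4

Let y be the probability that Bob plays A. In a completely mixed equilibrium, Alice must be indifferent between A and B.
Alice's expected payoff from A is 3(1−y); from B it is 9y.
Setting these equal: −3y + 3 = 9y, so y = 1/4.
Therefore Bob plays B with probability 1 − 1/4 = 3/4.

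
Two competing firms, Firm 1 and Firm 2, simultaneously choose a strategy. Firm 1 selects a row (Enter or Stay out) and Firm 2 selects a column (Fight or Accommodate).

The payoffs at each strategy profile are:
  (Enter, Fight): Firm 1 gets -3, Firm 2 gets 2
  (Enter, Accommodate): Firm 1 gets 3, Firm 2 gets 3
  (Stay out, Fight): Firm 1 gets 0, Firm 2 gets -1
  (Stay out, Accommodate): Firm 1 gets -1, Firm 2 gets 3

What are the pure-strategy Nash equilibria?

(Enter, Fight): Firm 1 prefers Stay out (0 > -3); Firm 2 prefers Accommodate (3 > 2) — not an equilibrium.
(Enter, Accommodate): Firm 1 gets 3 ≥ -1 from Stay out, and Firm 2 gets 3 ≥ 2 from Fight — Nash equilibrium.
(Stay out, Fight): Firm 2 prefers Accommodate (3 > -1) — not an equilibrium.
(Stay out, Accommodate): Firm 1 prefers Enter (3 > -1) — not an equilibrium.

(Enter, Accommodate)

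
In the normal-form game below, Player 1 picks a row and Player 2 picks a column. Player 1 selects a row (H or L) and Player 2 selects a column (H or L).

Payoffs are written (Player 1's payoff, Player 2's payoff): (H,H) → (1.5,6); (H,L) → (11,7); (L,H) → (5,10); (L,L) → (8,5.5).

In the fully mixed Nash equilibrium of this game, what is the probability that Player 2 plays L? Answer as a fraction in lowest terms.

7/13

Let c be the probability that Player 2 plays H. In a completely mixed equilibrium, Player 1 must be indifferent between H and L.
Player 1's expected payoff from H is 1.5c + 11(1−c); from L it is 5c + 8(1−c).
Setting these equal: −9.5c + 11 = −3c + 8, so c = 6/13.
Therefore Player 2 plays L with probability 1 − 6/13 = 7/13.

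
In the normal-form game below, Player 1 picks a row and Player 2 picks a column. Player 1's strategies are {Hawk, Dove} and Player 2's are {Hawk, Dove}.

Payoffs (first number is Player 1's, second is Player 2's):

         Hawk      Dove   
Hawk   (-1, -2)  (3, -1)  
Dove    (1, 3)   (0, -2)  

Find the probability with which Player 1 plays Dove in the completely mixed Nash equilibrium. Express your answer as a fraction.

1/6

Let r be the probability that Player 1 plays Hawk. In a completely mixed equilibrium, Player 2 must be indifferent between Hawk and Dove.
Player 2's expected payoff from Hawk is −2r + 3(1−r); from Dove it is −r − 2(1−r).
Setting these equal: −5r + 3 = r − 2, so r = 5/6.
Therefore Player 1 plays Dove with probability 1 − 5/6 = 1/6.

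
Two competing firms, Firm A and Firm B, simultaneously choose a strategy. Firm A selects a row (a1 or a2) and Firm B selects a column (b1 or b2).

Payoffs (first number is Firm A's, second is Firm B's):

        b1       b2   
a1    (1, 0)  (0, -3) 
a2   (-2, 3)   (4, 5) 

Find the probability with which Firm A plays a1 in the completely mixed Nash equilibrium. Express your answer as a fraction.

Let p be the probability that Firm A plays a1. In a completely mixed equilibrium, Firm B must be indifferent between b1 and b2.
Firm B's expected payoff from b1 is 3(1−p); from b2 it is −3p + 5(1−p).
Setting these equal: −3p + 3 = −8p + 5, so p = 2/5.

2/5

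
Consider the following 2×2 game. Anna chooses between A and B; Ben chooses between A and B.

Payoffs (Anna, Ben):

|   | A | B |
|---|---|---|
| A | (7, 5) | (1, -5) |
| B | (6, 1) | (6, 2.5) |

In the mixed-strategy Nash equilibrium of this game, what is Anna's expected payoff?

6

First find q, the probability Ben plays A, from Anna's indifference between A and B: 7q + (1−q) = 6q + 6(1−q), giving q = 5/6.
Since Anna is indifferent in equilibrium, Anna's expected payoff equals the payoff from either row against (5/6, 1/6). Using A: 7(5/6) + (1/6) = 6.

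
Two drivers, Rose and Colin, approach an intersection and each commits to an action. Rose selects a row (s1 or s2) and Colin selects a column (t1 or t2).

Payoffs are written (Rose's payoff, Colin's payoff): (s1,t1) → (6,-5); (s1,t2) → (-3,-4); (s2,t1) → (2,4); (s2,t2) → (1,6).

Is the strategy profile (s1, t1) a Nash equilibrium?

No

At (s1, t1), Rose earns 6; switching to s2 would give 2, so Rose has no profitable deviation.
Colin earns -5; switching to t2 would give -4, so Colin would deviate.
Since at least one player can profitably deviate, this is not a Nash equilibrium.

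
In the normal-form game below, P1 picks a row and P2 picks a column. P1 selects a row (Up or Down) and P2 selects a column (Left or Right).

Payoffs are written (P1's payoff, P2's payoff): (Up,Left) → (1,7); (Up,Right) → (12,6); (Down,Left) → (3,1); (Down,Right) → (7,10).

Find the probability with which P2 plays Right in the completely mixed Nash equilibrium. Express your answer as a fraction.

Let q be the probability that P2 plays Left. In a completely mixed equilibrium, P1 must be indifferent between Up and Down.
P1's expected payoff from Up is q + 12(1−q); from Down it is 3q + 7(1−q).
Setting these equal: −11q + 12 = −4q + 7, so q = 5/7.
Therefore P2 plays Right with probability 1 − 5/7 = 2/7.

2/7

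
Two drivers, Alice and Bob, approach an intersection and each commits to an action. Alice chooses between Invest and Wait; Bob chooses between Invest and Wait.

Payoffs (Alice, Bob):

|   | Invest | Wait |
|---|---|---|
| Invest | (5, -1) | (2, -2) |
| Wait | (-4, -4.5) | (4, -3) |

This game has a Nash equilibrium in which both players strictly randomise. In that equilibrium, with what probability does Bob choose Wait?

Let c be the probability that Bob plays Invest. In a completely mixed equilibrium, Alice must be indifferent between Invest and Wait.
Alice's expected payoff from Invest is 5c + 2(1−c); from Wait it is −4c + 4(1−c).
Setting these equal: 3c + 2 = −8c + 4, so c = 2/11.
Therefore Bob plays Wait with probability 1 − 2/11 = 9/11.

9/11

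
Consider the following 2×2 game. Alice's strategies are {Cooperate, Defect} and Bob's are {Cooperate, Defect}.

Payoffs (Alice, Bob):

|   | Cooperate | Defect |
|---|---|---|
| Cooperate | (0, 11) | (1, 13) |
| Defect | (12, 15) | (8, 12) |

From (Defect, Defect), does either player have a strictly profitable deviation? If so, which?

Bob

Alice at (Defect, Defect) earns 8; deviating to Cooperate yields 1 — not better.
Bob earns 12; deviating to Cooperate yields 15 — a strict improvement.
Only Bob has a strictly profitable deviation.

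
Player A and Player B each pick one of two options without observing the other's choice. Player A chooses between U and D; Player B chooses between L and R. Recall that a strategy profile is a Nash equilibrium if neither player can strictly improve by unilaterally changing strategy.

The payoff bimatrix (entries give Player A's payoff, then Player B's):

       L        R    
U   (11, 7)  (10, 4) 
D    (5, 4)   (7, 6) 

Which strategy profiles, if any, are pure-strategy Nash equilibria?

(U, L)

(U, L): Player A gets 11 ≥ 5 from D, and Player B gets 7 ≥ 4 from R — Nash equilibrium.
(U, R): Player B prefers L (7 > 4) — not an equilibrium.
(D, L): Player A prefers U (11 > 5); Player B prefers R (6 > 4) — not an equilibrium.
(D, R): Player A prefers U (10 > 7) — not an equilibrium.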